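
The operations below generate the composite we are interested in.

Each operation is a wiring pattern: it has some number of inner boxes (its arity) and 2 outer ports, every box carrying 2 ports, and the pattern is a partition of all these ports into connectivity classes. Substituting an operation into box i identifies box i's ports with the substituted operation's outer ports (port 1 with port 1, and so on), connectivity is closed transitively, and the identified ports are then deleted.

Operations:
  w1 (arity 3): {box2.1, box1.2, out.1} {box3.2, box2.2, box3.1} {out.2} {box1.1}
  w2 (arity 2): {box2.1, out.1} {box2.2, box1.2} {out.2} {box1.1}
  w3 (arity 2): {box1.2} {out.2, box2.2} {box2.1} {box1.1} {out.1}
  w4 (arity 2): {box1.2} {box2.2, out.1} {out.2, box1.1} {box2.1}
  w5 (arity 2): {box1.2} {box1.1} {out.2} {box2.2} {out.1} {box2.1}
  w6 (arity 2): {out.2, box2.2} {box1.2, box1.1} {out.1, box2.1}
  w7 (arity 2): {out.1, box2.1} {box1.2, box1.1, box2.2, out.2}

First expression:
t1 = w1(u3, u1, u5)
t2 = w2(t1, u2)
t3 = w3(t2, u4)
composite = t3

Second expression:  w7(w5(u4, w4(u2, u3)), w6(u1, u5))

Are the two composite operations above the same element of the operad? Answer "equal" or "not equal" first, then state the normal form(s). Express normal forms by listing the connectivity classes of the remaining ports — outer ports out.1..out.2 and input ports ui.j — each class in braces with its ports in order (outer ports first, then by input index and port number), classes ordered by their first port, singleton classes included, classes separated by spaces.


not equal; the first gives {out.1} {out.2, u4.2} {u1.1, u3.2} {u1.2, u5.1, u5.2} {u2.1} {u2.2} {u3.1} {u4.1} and the second {out.1, u5.1} {out.2, u5.2} {u1.1, u1.2} {u2.1} {u2.2} {u3.1} {u3.2} {u4.1} {u4.2}

The first expression, normalized: {out.1} {out.2, u4.2} {u1.1, u3.2} {u1.2, u5.1, u5.2} {u2.1} {u2.2} {u3.1} {u4.1}
The second expression, normalized: {out.1, u5.1} {out.2, u5.2} {u1.1, u1.2} {u2.1} {u2.2} {u3.1} {u3.2} {u4.1} {u4.2}
They disagree, so not equal.


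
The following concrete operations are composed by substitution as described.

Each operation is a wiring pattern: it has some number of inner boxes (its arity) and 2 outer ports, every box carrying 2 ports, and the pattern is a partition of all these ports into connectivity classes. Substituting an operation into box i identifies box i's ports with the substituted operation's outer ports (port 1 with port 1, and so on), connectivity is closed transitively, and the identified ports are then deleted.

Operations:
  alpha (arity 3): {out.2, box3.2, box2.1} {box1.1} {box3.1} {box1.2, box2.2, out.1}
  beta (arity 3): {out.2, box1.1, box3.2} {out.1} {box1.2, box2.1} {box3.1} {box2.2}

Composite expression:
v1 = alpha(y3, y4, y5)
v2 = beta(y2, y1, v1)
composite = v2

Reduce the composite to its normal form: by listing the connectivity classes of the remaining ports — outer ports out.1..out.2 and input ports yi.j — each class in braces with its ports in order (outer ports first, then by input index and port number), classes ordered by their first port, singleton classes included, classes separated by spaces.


Treat the ports identified at beta as solder joints: merge, then drop.
composing alpha on (y3, y4, y5), with out.j its own outer ports: {out.1, y3.2, y4.2} {out.2, y4.1, y5.2} {y3.1} {y5.1}
composing beta on (y2, y1, y3, y4, y5), with out.j its own outer ports: {out.1} {out.2, y2.1, y4.1, y5.2} {y1.1, y2.2} {y1.2} {y3.1} {y3.2, y4.2} {y5.1}

{out.1} {out.2, y2.1, y4.1, y5.2} {y1.1, y2.2} {y1.2} {y3.1} {y3.2, y4.2} {y5.1}


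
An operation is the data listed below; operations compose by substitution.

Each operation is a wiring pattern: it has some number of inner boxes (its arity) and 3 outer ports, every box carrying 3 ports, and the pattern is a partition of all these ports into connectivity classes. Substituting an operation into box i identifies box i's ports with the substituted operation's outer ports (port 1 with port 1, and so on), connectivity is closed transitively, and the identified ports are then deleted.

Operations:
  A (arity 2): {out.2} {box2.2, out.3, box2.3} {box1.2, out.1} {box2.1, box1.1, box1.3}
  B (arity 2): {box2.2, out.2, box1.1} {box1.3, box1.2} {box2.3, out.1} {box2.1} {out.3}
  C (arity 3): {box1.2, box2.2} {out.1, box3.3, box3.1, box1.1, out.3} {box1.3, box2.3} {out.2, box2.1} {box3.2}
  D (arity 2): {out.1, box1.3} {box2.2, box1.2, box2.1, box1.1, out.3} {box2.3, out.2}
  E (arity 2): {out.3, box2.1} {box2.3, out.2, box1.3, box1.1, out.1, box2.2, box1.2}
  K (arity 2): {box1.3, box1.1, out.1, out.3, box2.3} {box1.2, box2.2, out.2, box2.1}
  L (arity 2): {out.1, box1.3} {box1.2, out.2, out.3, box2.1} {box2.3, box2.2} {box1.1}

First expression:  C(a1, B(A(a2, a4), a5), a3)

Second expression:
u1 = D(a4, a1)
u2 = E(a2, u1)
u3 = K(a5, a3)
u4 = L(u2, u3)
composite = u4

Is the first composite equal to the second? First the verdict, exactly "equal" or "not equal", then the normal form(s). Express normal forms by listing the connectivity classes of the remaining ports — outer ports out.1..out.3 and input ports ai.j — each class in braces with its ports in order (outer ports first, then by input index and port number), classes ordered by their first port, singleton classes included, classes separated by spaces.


not equal: they reduce to {out.1, out.3, a1.1, a3.1, a3.3} {out.2, a5.3} {a1.2, a2.2, a5.2} {a1.3} {a2.1, a2.3, a4.1} {a3.2} {a4.2, a4.3} {a5.1} and {out.1, a4.3} {out.2, out.3, a1.1, a1.2, a1.3, a2.1, a2.2, a2.3, a3.1, a3.2, a3.3, a4.1, a4.2, a5.1, a5.2, a5.3}

Reducing the first expression gives {out.1, out.3, a1.1, a3.1, a3.3} {out.2, a5.3} {a1.2, a2.2, a5.2} {a1.3} {a2.1, a2.3, a4.1} {a3.2} {a4.2, a4.3} {a5.1}
Reducing the second expression gives {out.1, a4.3} {out.2, out.3, a1.1, a1.2, a1.3, a2.1, a2.2, a2.3, a3.1, a3.2, a3.3, a4.1, a4.2, a5.1, a5.2, a5.3}
The forms do not match — not equal.


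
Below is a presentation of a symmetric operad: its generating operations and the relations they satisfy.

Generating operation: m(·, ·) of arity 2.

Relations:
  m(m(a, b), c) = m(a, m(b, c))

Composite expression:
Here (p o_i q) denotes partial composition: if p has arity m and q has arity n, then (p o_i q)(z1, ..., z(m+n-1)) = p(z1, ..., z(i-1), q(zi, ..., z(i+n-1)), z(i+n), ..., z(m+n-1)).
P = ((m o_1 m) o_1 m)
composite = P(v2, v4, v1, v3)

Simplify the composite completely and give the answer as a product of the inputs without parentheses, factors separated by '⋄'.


v2 ⋄ v4 ⋄ v1 ⋄ v3


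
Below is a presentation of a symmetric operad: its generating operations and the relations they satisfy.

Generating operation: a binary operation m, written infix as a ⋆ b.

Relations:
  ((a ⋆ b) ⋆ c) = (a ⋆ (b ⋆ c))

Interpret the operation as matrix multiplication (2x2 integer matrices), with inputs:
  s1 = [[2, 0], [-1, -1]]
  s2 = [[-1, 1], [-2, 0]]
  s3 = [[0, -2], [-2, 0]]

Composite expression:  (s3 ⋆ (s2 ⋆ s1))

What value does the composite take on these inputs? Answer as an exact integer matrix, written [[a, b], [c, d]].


[[8, 0], [6, 2]]

(s2 ⋆ s1) = [[-3, -1], [-4, 0]]
(s3 ⋆ (s2 ⋆ s1)) = [[8, 0], [6, 2]]


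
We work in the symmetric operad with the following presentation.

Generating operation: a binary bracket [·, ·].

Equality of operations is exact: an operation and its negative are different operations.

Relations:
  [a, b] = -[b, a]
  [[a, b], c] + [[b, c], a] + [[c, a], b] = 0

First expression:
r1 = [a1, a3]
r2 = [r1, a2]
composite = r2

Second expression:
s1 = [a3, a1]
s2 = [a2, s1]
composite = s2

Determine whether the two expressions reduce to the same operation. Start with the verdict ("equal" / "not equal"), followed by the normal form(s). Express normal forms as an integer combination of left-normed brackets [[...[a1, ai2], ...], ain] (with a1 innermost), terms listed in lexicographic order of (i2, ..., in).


equal; the common form is [[a1, a3], a2]

In normal form, the first expression is [[a1, a3], a2]
In normal form, the second expression is [[a1, a3], a2]
The normal forms match — equal.


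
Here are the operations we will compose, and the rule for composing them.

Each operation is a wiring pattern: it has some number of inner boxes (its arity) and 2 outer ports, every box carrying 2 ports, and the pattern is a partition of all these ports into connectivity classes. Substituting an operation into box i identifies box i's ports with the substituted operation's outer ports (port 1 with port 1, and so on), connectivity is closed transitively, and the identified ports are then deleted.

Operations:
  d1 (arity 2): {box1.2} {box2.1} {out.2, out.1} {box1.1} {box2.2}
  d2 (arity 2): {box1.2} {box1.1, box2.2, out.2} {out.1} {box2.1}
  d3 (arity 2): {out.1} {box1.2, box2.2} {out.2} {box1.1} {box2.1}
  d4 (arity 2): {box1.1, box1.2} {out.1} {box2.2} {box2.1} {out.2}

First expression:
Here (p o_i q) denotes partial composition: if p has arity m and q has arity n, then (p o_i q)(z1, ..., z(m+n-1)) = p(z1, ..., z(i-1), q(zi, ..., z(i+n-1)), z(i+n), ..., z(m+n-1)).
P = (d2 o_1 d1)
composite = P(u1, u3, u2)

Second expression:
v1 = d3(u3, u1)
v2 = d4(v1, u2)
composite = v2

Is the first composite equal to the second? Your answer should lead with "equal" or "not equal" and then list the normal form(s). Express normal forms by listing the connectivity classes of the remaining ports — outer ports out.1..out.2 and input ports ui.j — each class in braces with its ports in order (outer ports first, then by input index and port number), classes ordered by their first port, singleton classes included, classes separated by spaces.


Normal form of the first expression: {out.1} {out.2, u2.2} {u1.1} {u1.2} {u2.1} {u3.1} {u3.2}
Normal form of the second expression: {out.1} {out.2} {u1.1} {u1.2, u3.2} {u2.1} {u2.2} {u3.1}
Distinct normal forms: not equal.

not equal — first {out.1} {out.2, u2.2} {u1.1} {u1.2} {u2.1} {u3.1} {u3.2}, second {out.1} {out.2} {u1.1} {u1.2, u3.2} {u2.1} {u2.2} {u3.1}


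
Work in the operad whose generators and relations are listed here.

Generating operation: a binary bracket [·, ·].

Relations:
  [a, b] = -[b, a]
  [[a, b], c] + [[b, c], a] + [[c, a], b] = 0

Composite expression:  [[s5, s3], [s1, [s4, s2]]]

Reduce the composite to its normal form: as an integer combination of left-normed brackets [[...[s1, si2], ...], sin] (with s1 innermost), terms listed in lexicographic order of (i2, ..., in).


-[[[[s1, s2], s4], s3], s5] + [[[[s1, s2], s4], s5], s3] + [[[[s1, s4], s2], s3], s5] - [[[[s1, s4], s2], s5], s3]

Skip Jacobi rewriting: expand, keep s1-initial words, read off terms.
Composite bracket: [[s5, s3], [s1, [s4, s2]]]
Full expansion: 16 signed words from ab - ba (2^4 = 16).
Keep just the words that open with s1:
  the word s1s2s4s3s5 carries sign -1 and contributes -[[[[s1, s2], s4], s3], s5]
  the word s1s2s4s5s3 carries sign +1 and contributes +[[[[s1, s2], s4], s5], s3]
  the word s1s4s2s3s5 carries sign +1 and contributes +[[[[s1, s4], s2], s3], s5]
  the word s1s4s2s5s3 carries sign -1 and contributes -[[[[s1, s4], s2], s5], s3]


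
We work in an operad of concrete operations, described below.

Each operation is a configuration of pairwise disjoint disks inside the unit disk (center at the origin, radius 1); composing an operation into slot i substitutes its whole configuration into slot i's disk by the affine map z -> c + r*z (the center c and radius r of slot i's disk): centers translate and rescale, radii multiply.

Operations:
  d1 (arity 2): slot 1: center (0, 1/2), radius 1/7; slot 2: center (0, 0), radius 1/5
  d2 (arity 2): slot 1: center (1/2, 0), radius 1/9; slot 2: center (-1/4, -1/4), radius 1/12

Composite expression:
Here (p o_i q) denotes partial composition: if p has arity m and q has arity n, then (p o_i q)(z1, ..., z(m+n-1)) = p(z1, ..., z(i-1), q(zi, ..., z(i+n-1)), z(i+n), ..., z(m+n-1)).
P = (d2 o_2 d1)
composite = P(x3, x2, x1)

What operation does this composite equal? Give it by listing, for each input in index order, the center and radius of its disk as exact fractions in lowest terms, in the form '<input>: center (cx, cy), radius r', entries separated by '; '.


x1: center (-1/4, -1/4), radius 1/60; x2: center (-1/4, -5/24), radius 1/84; x3: center (1/2, 0), radius 1/9

Nesting under d2 composes maps z -> c + r*z down each x-path.
input x3: applying the 1 nested substitution gives center (1/2, 0), radius 1/9
input x2: applying the 2 nested substitutions gives center (-1/4, -5/24), radius 1/84
input x1: applying the 2 nested substitutions gives center (-1/4, -1/4), radius 1/60


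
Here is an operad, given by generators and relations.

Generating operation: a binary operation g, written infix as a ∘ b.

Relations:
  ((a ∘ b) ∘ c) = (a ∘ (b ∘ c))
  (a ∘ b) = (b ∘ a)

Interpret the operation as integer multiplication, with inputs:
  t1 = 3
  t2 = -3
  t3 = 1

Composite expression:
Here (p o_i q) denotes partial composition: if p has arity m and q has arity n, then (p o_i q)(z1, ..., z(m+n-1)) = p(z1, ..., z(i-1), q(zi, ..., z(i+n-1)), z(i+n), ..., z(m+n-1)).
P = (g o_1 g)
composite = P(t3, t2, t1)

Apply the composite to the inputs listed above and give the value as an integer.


-9

(t3 ∘ t2) = -3
((t3 ∘ t2) ∘ t1) = -9


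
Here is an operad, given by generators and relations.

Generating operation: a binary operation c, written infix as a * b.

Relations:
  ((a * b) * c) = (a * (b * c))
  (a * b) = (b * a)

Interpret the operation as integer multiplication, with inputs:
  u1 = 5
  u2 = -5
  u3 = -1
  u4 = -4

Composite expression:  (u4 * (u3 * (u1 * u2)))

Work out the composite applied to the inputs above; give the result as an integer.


-100


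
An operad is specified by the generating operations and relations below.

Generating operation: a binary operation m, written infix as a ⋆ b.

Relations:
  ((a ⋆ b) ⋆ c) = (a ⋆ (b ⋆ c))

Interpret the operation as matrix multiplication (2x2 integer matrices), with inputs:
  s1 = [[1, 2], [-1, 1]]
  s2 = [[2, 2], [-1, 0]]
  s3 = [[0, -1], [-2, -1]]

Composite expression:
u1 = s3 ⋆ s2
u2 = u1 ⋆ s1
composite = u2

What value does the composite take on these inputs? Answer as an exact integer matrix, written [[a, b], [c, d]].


(s3 ⋆ s2) = [[1, 0], [-3, -4]]
((s3 ⋆ s2) ⋆ s1) = [[1, 2], [1, -10]]

[[1, 2], [1, -10]]


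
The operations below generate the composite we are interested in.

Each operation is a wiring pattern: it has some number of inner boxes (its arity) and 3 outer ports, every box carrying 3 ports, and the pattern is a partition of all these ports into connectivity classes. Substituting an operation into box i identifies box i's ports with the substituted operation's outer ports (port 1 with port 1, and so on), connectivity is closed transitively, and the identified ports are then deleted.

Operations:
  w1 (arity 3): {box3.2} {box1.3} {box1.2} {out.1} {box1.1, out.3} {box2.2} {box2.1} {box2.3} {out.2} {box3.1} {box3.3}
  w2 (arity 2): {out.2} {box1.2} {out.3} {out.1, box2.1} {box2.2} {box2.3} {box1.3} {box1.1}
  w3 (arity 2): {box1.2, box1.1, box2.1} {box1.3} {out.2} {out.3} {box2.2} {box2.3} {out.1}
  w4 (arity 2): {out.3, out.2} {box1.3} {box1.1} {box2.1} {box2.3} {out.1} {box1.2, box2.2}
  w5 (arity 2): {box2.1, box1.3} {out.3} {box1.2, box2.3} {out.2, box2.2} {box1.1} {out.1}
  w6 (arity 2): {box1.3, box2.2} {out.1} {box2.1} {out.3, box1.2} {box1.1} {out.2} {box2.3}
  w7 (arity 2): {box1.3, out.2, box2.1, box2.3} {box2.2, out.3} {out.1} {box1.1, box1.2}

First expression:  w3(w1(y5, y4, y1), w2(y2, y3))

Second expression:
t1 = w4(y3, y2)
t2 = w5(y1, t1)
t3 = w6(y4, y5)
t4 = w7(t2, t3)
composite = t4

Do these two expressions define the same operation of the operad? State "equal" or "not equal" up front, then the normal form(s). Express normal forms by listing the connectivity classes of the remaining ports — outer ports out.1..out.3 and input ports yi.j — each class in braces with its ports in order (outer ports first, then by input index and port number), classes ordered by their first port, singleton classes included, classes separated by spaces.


not equal; first: {out.1} {out.2} {out.3} {y1.1} {y1.2} {y1.3} {y2.1} {y2.2} {y2.3} {y3.1} {y3.2} {y3.3} {y4.1} {y4.2} {y4.3} {y5.1} {y5.2} {y5.3}; second: {out.1} {out.2, y4.2} {out.3} {y1.1} {y1.2} {y1.3} {y2.1} {y2.2, y3.2} {y2.3} {y3.1} {y3.3} {y4.1} {y4.3, y5.2} {y5.1} {y5.3}


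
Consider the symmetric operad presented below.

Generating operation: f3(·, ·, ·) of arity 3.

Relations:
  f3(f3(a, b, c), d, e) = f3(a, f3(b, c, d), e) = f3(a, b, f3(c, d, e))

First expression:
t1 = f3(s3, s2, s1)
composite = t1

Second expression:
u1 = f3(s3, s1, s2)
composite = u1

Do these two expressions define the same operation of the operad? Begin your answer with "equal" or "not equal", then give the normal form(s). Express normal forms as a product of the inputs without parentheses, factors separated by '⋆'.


not equal; first: s3 ⋆ s2 ⋆ s1; second: s3 ⋆ s1 ⋆ s2

The first composite normalizes to s3 ⋆ s2 ⋆ s1
The second composite normalizes to s3 ⋆ s1 ⋆ s2
No match — not equal.


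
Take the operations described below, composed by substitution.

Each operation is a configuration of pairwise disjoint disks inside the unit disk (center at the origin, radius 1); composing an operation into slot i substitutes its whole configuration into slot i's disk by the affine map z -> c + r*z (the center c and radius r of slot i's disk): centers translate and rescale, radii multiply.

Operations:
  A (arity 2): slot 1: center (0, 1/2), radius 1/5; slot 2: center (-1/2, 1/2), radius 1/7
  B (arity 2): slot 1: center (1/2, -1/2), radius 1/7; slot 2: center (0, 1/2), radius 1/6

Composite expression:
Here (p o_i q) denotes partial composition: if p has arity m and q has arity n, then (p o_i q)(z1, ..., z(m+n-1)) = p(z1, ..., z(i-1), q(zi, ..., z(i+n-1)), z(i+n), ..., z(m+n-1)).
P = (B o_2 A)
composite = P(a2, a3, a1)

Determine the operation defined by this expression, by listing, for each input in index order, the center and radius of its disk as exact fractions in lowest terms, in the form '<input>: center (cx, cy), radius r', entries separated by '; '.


Affine substitution under B: radii multiply and a-centers shift.
a2 passes through 1 substitution, ending at center (1/2, -1/2), radius 1/7
a3 passes through 2 substitutions, ending at center (0, 7/12), radius 1/30
a1 passes through 2 substitutions, ending at center (-1/12, 7/12), radius 1/42

a1: center (-1/12, 7/12), radius 1/42; a2: center (1/2, -1/2), radius 1/7; a3: center (0, 7/12), radius 1/30


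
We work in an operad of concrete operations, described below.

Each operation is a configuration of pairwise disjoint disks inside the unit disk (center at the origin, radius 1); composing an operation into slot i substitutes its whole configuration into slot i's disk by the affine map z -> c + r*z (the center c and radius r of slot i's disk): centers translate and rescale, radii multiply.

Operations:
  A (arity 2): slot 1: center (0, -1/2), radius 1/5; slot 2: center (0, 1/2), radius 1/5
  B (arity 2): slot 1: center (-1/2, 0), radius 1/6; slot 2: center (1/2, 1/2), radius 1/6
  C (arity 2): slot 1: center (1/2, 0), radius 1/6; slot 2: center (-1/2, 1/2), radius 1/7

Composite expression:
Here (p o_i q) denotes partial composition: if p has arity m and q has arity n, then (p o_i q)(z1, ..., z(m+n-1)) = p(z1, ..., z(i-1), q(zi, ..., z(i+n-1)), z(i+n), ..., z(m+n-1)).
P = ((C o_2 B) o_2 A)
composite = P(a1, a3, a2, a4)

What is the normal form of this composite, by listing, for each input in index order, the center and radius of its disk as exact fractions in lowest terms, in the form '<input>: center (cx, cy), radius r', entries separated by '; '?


Follow each a-input down from C: c' goes to c + r*c', radius to r*r'.
for a1, the 1-step affine chain lands on center (1/2, 0), radius 1/6
for a3, the 3-step affine chain lands on center (-4/7, 41/84), radius 1/210
for a2, the 3-step affine chain lands on center (-4/7, 43/84), radius 1/210
for a4, the 2-step affine chain lands on center (-3/7, 4/7), radius 1/42

a1: center (1/2, 0), radius 1/6; a2: center (-4/7, 43/84), radius 1/210; a3: center (-4/7, 41/84), radius 1/210; a4: center (-3/7, 4/7), radius 1/42


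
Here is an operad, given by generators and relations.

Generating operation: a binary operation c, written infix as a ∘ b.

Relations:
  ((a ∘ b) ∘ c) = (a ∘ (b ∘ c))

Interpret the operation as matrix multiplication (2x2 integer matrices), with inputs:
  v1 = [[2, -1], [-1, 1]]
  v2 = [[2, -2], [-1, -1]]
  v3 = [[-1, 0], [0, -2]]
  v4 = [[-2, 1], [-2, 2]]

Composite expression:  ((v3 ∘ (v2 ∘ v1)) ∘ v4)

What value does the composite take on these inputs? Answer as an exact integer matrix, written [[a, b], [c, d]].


[[4, 2], [-4, 2]]

(v2 ∘ v1) = [[6, -4], [-1, 0]]
(v3 ∘ (v2 ∘ v1)) = [[-6, 4], [2, 0]]
((v3 ∘ (v2 ∘ v1)) ∘ v4) = [[4, 2], [-4, 2]]


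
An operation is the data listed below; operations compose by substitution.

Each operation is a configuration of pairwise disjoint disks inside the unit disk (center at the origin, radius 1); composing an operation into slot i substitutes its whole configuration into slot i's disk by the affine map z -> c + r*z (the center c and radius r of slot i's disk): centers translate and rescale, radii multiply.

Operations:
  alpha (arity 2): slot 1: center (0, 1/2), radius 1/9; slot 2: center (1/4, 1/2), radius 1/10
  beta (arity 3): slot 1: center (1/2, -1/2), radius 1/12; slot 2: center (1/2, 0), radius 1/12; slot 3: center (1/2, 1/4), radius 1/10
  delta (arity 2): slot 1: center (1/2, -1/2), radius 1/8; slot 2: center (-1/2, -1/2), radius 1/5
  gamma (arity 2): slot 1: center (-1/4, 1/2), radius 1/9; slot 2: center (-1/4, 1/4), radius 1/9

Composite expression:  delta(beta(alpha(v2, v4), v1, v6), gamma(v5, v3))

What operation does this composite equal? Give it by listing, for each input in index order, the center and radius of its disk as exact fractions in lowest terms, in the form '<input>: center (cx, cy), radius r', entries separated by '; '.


v1: center (9/16, -1/2), radius 1/96; v2: center (9/16, -107/192), radius 1/864; v3: center (-11/20, -9/20), radius 1/45; v4: center (217/384, -107/192), radius 1/960; v5: center (-11/20, -2/5), radius 1/45; v6: center (9/16, -15/32), radius 1/80

Below delta, radii multiply path by path; the v-disk centers shift.
input v2: composing its 3 substitution steps yields center (9/16, -107/192), radius 1/864
input v4: composing its 3 substitution steps yields center (217/384, -107/192), radius 1/960
input v1: composing its 2 substitution steps yields center (9/16, -1/2), radius 1/96
input v6: composing its 2 substitution steps yields center (9/16, -15/32), radius 1/80
input v5: composing its 2 substitution steps yields center (-11/20, -2/5), radius 1/45
input v3: composing its 2 substitution steps yields center (-11/20, -9/20), radius 1/45


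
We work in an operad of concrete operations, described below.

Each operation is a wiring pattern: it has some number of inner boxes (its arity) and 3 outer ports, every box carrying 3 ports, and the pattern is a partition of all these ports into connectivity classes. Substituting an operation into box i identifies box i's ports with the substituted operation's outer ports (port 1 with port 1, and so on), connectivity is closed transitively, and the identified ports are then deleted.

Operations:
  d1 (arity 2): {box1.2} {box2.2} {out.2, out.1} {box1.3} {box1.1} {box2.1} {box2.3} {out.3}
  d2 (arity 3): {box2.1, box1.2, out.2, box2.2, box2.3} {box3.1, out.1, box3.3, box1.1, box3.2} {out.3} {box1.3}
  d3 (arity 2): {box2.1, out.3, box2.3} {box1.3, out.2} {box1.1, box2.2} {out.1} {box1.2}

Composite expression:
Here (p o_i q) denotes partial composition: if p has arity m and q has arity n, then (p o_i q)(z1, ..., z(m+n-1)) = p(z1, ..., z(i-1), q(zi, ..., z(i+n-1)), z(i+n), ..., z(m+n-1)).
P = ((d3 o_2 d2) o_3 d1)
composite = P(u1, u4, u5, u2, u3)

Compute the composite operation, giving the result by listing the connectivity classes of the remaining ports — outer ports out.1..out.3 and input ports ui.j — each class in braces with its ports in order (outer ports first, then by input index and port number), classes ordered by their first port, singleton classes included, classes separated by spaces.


{out.1} {out.2, u1.3} {out.3, u3.1, u3.2, u3.3, u4.1} {u1.1, u4.2} {u1.2} {u2.1} {u2.2} {u2.3} {u4.3} {u5.1} {u5.2} {u5.3}

Two ports join when wires chain via d3-identified ports.
composing d1 on (u5, u2), with out.j its own outer ports: {out.1, out.2} {out.3} {u2.1} {u2.2} {u2.3} {u5.1} {u5.2} {u5.3}
composing d2 on (u4, u5, u2, u3), with out.j its own outer ports: {out.1, u3.1, u3.2, u3.3, u4.1} {out.2, u4.2} {out.3} {u2.1} {u2.2} {u2.3} {u4.3} {u5.1} {u5.2} {u5.3}
composing d3 on (u1, u4, u5, u2, u3), with out.j its own outer ports: {out.1} {out.2, u1.3} {out.3, u3.1, u3.2, u3.3, u4.1} {u1.1, u4.2} {u1.2} {u2.1} {u2.2} {u2.3} {u4.3} {u5.1} {u5.2} {u5.3}


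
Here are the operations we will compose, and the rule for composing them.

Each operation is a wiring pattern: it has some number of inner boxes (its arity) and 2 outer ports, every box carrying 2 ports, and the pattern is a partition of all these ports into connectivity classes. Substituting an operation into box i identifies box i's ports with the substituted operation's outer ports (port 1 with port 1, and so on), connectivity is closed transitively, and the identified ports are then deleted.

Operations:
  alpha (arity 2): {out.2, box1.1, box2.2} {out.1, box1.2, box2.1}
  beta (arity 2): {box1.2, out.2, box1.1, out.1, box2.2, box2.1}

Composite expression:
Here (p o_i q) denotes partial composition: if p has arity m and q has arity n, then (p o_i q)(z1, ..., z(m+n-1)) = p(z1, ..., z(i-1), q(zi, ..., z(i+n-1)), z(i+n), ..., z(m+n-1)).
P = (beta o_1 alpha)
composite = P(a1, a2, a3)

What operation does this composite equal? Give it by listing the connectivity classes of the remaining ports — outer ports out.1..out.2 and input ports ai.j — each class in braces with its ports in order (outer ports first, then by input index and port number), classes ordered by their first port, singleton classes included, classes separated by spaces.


After gluing at beta, chains via deleted ports link the a-ports.
through alpha, on inputs (a1, a2): {out.1, a1.2, a2.1} {out.2, a1.1, a2.2} (out.j = stage outer ports)
through beta, on inputs (a1, a2, a3): {out.1, out.2, a1.1, a1.2, a2.1, a2.2, a3.1, a3.2} (out.j = stage outer ports)

{out.1, out.2, a1.1, a1.2, a2.1, a2.2, a3.1, a3.2}


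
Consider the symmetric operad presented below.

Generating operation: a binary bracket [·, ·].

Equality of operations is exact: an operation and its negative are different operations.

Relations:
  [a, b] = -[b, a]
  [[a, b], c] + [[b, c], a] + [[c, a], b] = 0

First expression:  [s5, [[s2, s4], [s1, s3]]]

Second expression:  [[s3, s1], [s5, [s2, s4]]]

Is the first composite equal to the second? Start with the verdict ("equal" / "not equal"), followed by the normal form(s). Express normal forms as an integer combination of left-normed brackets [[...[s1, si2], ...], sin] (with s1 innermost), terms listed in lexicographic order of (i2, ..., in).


The first composite normalizes to [[[[s1, s3], s2], s4], s5] - [[[[s1, s3], s4], s2], s5]
The second composite normalizes to [[[[s1, s3], s2], s4], s5] - [[[[s1, s3], s4], s2], s5] - [[[[s1, s3], s5], s2], s4] + [[[[s1, s3], s5], s4], s2]
The forms do not match — not equal.

not equal; first: [[[[s1, s3], s2], s4], s5] - [[[[s1, s3], s4], s2], s5]; second: [[[[s1, s3], s2], s4], s5] - [[[[s1, s3], s4], s2], s5] - [[[[s1, s3], s5], s2], s4] + [[[[s1, s3], s5], s4], s2]


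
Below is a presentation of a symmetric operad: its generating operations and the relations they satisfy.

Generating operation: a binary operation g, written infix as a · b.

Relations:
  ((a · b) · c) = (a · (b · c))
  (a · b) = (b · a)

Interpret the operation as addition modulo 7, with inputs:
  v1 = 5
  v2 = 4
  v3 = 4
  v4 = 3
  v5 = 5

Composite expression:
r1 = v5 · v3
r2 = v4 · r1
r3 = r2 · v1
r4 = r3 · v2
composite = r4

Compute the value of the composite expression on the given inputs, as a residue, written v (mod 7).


(v5 · v3) = 2
(v4 · (v5 · v3)) = 5
((v4 · (v5 · v3)) · v1) = 3
(((v4 · (v5 · v3)) · v1) · v2) = 0

0 (mod 7)


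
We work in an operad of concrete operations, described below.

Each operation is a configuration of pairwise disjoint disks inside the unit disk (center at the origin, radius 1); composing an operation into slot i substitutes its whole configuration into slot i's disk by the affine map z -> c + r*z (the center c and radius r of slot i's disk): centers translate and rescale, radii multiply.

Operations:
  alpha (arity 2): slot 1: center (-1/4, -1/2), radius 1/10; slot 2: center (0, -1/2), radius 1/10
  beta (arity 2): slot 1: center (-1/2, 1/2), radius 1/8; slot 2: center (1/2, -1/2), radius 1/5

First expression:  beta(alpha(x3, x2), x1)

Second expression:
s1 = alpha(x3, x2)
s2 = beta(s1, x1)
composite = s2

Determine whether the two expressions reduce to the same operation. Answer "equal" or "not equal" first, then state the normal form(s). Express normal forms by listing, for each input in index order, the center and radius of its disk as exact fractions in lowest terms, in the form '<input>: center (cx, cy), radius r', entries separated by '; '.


In normal form, the first expression is x1: center (1/2, -1/2), radius 1/5; x2: center (-1/2, 7/16), radius 1/80; x3: center (-17/32, 7/16), radius 1/80
In normal form, the second expression is x1: center (1/2, -1/2), radius 1/5; x2: center (-1/2, 7/16), radius 1/80; x3: center (-17/32, 7/16), radius 1/80
Both agree, so they are equal.

equal; the common form is x1: center (1/2, -1/2), radius 1/5; x2: center (-1/2, 7/16), radius 1/80; x3: center (-17/32, 7/16), radius 1/80


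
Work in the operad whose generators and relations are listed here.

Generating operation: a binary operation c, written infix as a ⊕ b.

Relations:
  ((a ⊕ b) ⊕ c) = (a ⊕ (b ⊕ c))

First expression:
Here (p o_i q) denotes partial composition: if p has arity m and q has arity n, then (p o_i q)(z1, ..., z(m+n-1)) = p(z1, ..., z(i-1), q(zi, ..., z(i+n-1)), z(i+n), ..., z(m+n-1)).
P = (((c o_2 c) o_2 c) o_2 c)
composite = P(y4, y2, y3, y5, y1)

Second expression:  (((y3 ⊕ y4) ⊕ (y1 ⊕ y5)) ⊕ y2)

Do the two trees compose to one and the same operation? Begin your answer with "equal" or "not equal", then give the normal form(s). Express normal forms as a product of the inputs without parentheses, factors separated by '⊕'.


not equal — first y4 ⊕ y2 ⊕ y3 ⊕ y5 ⊕ y1, second y3 ⊕ y4 ⊕ y1 ⊕ y5 ⊕ y2

The first expression reduces to y4 ⊕ y2 ⊕ y3 ⊕ y5 ⊕ y1
The second expression reduces to y3 ⊕ y4 ⊕ y1 ⊕ y5 ⊕ y2
The normal forms differ: not equal.


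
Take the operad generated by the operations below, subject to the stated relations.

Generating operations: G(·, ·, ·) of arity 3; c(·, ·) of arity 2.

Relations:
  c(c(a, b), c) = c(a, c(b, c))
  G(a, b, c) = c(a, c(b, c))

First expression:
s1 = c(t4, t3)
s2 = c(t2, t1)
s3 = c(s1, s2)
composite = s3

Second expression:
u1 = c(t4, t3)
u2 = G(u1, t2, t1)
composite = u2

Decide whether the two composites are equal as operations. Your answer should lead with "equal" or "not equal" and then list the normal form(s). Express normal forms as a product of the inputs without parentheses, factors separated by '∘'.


equal: each reduces to t4 ∘ t3 ∘ t2 ∘ t1

Normal form of the first expression: t4 ∘ t3 ∘ t2 ∘ t1
Normal form of the second expression: t4 ∘ t3 ∘ t2 ∘ t1
Both agree, so they are equal.


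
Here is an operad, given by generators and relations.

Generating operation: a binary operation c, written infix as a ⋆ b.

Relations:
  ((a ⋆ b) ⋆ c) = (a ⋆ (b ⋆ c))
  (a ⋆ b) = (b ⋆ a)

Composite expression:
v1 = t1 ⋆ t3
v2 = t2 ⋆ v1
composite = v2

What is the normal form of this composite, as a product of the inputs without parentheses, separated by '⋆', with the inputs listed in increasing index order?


t1 ⋆ t2 ⋆ t3

Both nesting and order wash out for c; what remains is which t's occur.
(t1 ⋆ t3) linearizes to t1 ⋆ t3
(t2 ⋆ (t1 ⋆ t3)) linearizes to t2 ⋆ t1 ⋆ t3
commutativity sorts the factors: t1 ⋆ t2 ⋆ t3


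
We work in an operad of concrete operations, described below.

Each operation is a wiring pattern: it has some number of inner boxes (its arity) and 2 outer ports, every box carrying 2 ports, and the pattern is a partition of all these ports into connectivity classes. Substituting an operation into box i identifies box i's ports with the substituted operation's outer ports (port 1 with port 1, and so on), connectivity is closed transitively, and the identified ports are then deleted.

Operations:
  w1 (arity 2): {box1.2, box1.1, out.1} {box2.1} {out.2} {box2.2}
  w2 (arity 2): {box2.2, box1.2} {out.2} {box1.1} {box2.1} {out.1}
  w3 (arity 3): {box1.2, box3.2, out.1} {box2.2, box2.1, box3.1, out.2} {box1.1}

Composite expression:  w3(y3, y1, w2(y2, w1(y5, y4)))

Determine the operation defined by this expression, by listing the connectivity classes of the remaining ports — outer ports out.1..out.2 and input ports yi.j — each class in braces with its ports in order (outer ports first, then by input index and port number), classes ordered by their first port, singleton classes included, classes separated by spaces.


{out.1, y3.2} {out.2, y1.1, y1.2} {y2.1} {y2.2} {y3.1} {y4.1} {y4.2} {y5.1, y5.2}

Treat the ports identified at w3 as solder joints: merge, then drop.
composing w1 on (y5, y4), with out.j its own outer ports: {out.1, y5.1, y5.2} {out.2} {y4.1} {y4.2}
composing w2 on (y2, y5, y4), with out.j its own outer ports: {out.1} {out.2} {y2.1} {y2.2} {y4.1} {y4.2} {y5.1, y5.2}
composing w3 on (y3, y1, y2, y5, y4), with out.j its own outer ports: {out.1, y3.2} {out.2, y1.1, y1.2} {y2.1} {y2.2} {y3.1} {y4.1} {y4.2} {y5.1, y5.2}


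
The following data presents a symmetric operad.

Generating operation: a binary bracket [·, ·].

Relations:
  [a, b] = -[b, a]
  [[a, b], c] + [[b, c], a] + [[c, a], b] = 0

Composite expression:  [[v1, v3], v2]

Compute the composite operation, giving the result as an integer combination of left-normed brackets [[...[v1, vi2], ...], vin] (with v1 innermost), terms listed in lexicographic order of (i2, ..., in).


[[v1, v3], v2]

Left-normed coefficients sit on the v1-initial expansion words.
Composite bracket: [[v1, v3], v2]
Applying ab - ba throughout gives 4 signed words (2^2 = 4).
Coefficients come from the v1-initial words:
  sign of v1v3v2 is +1, so it contributes +[[v1, v3], v2]


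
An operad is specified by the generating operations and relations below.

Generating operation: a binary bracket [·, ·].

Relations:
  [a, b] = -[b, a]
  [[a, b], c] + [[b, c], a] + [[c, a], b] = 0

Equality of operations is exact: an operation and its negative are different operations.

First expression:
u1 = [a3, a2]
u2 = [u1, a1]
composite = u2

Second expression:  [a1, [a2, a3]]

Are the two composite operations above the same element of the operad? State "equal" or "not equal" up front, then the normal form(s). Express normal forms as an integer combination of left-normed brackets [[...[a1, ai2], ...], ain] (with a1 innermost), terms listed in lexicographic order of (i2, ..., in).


equal; both compose to [[a1, a2], a3] - [[a1, a3], a2]

The first expression, normalized: [[a1, a2], a3] - [[a1, a3], a2]
The second expression, normalized: [[a1, a2], a3] - [[a1, a3], a2]
One common form — equal.


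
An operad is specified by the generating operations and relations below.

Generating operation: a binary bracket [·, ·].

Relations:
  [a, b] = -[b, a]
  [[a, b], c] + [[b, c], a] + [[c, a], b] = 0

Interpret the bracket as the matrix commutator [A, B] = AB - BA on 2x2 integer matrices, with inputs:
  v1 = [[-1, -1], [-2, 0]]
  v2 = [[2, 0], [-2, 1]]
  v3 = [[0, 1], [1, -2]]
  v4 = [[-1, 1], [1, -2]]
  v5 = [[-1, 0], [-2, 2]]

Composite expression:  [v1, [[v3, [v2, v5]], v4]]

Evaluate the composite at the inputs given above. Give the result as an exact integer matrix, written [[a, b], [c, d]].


[[64, 16], [-96, -64]]

[v2, v5] = [[0, 0], [8, 0]]
[v3, [v2, v5]] = [[8, 0], [-16, -8]]
[[v3, [v2, v5]], v4] = [[16, 16], [-32, -16]]
[v1, [[v3, [v2, v5]], v4]] = [[64, 16], [-96, -64]]


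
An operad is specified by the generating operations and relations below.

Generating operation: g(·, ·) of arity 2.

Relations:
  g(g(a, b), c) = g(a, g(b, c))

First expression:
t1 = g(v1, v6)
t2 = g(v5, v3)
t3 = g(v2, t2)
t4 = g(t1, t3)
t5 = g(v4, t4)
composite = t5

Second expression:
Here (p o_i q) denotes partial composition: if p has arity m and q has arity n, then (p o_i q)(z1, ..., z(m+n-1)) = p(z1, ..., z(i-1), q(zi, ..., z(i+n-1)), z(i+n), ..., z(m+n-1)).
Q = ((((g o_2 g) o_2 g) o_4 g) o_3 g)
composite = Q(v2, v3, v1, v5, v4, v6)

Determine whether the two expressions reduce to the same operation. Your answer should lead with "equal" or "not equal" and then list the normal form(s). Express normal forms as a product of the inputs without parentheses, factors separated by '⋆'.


Reducing the first expression gives v4 ⋆ v1 ⋆ v6 ⋆ v2 ⋆ v5 ⋆ v3
Reducing the second expression gives v2 ⋆ v3 ⋆ v1 ⋆ v5 ⋆ v4 ⋆ v6
No match — not equal.

not equal; first: v4 ⋆ v1 ⋆ v6 ⋆ v2 ⋆ v5 ⋆ v3; second: v2 ⋆ v3 ⋆ v1 ⋆ v5 ⋆ v4 ⋆ v6


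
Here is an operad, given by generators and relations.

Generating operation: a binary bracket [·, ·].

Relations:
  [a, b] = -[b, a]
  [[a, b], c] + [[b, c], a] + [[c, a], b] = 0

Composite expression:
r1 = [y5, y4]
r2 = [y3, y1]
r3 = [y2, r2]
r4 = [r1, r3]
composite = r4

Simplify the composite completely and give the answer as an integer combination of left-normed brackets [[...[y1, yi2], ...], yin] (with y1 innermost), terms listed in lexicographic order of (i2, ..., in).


[[[[y1, y3], y2], y4], y5] - [[[[y1, y3], y2], y5], y4]

In the tensor algebra, words opening y1 carry the y1-anchored form.
Composite bracket: [[y5, y4], [y2, [y3, y1]]]
Each bracket splits as ab - ba, giving 16 signed words (2^4 = 16).
The y1-initial words carry the normal form:
  the word y1y3y2y4y5 carries sign +1 and contributes +[[[[y1, y3], y2], y4], y5]
  the word y1y3y2y5y4 carries sign -1 and contributes -[[[[y1, y3], y2], y5], y4]


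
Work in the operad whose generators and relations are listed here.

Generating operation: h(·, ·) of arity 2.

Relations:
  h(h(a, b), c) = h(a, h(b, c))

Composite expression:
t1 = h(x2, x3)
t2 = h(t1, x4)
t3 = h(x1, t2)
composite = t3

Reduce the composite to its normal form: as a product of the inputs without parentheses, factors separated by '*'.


x1 * x2 * x3 * x4

Every regrouping of h is equal, so read the x-inputs in written order.
h(x2, x3) spells out as x2 * x3
h(h(x2, x3), x4) spells out as x2 * x3 * x4
h(x1, h(h(x2, x3), x4)) spells out as x1 * x2 * x3 * x4


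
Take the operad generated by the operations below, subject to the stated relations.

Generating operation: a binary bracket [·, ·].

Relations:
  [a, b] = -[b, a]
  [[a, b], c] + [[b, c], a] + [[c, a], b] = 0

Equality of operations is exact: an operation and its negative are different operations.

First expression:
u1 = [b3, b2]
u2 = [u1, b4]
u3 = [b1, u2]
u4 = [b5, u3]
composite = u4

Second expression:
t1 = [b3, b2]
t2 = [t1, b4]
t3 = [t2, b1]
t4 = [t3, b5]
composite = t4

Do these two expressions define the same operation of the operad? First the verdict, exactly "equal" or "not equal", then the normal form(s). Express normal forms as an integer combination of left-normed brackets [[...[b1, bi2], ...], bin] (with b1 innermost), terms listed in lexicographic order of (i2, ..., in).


The first expression reduces to [[[[b1, b2], b3], b4], b5] - [[[[b1, b3], b2], b4], b5] - [[[[b1, b4], b2], b3], b5] + [[[[b1, b4], b3], b2], b5]
The second expression reduces to [[[[b1, b2], b3], b4], b5] - [[[[b1, b3], b2], b4], b5] - [[[[b1, b4], b2], b3], b5] + [[[[b1, b4], b3], b2], b5]
The forms coincide; equal.

equal; both compose to [[[[b1, b2], b3], b4], b5] - [[[[b1, b3], b2], b4], b5] - [[[[b1, b4], b2], b3], b5] + [[[[b1, b4], b3], b2], b5]
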